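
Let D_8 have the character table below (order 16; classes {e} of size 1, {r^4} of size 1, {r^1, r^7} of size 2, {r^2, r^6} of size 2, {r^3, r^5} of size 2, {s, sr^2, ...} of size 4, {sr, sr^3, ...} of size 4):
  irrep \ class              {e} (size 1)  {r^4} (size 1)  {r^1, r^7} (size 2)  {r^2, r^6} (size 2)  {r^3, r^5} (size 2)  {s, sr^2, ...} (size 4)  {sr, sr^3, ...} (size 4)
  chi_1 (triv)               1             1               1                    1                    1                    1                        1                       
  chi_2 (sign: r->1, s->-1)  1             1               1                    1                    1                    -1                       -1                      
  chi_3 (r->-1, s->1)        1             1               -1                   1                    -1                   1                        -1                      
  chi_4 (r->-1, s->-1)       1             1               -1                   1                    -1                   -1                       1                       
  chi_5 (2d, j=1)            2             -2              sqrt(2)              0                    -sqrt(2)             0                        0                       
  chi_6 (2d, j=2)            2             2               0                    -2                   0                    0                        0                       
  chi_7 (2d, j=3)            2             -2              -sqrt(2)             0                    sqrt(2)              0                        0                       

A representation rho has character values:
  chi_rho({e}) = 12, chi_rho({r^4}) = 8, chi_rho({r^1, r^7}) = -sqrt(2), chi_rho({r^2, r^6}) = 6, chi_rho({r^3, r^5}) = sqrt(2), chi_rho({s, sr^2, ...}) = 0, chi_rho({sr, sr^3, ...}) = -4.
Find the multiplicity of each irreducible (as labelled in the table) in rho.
Multiplicities: chi_1: 1, chi_2: 3, chi_3: 3, chi_4: 1, chi_5: 0, chi_6: 1, chi_7: 1.

Proof sketch: Use <chi_rho, chi> = (1/|G|) sum_C |C| * chi_rho(C) * conj(chi(C)) with |G| = 16 for each irreducible chi in the table:
  <chi_rho, chi_1> = (1/16)[1*(12)*conj(1) + 1*(8)*conj(1) + 2*(-sqrt(2))*conj(1) + 2*(6)*conj(1) + 2*(sqrt(2))*conj(1) + 4*(0)*conj(1) + 4*(-4)*conj(1)]
      = (1/16)[(12) + (8) + (-2*sqrt(2)) + (12) + (2*sqrt(2)) + (0) + (-16)] = 16/16 = 1
  <chi_rho, chi_2> = (1/16)[1*(12)*conj(1) + 1*(8)*conj(1) + 2*(-sqrt(2))*conj(1) + 2*(6)*conj(1) + 2*(sqrt(2))*conj(1) + 4*(0)*conj(-1) + 4*(-4)*conj(-1)]
      = (1/16)[(12) + (8) + (-2*sqrt(2)) + (12) + (2*sqrt(2)) + (0) + (16)] = 48/16 = 3
  <chi_rho, chi_3> = (1/16)[1*(12)*conj(1) + 1*(8)*conj(1) + 2*(-sqrt(2))*conj(-1) + 2*(6)*conj(1) + 2*(sqrt(2))*conj(-1) + 4*(0)*conj(1) + 4*(-4)*conj(-1)]
      = (1/16)[(12) + (8) + (2*sqrt(2)) + (12) + (-2*sqrt(2)) + (0) + (16)] = 48/16 = 3
  <chi_rho, chi_4> = (1/16)[1*(12)*conj(1) + 1*(8)*conj(1) + 2*(-sqrt(2))*conj(-1) + 2*(6)*conj(1) + 2*(sqrt(2))*conj(-1) + 4*(0)*conj(-1) + 4*(-4)*conj(1)]
      = (1/16)[(12) + (8) + (2*sqrt(2)) + (12) + (-2*sqrt(2)) + (0) + (-16)] = 16/16 = 1
  <chi_rho, chi_5> = (1/16)[1*(12)*conj(2) + 1*(8)*conj(-2) + 2*(-sqrt(2))*conj(sqrt(2)) + 2*(6)*conj(0) + 2*(sqrt(2))*conj(-sqrt(2)) + 4*(0)*conj(0) + 4*(-4)*conj(0)]
      = (1/16)[(24) + (-16) + (-4) + (0) + (-4) + (0) + (0)] = 0/16 = 0
  <chi_rho, chi_6> = (1/16)[1*(12)*conj(2) + 1*(8)*conj(2) + 2*(-sqrt(2))*conj(0) + 2*(6)*conj(-2) + 2*(sqrt(2))*conj(0) + 4*(0)*conj(0) + 4*(-4)*conj(0)]
      = (1/16)[(24) + (16) + (0) + (-24) + (0) + (0) + (0)] = 16/16 = 1
  <chi_rho, chi_7> = (1/16)[1*(12)*conj(2) + 1*(8)*conj(-2) + 2*(-sqrt(2))*conj(-sqrt(2)) + 2*(6)*conj(0) + 2*(sqrt(2))*conj(sqrt(2)) + 4*(0)*conj(0) + 4*(-4)*conj(0)]
      = (1/16)[(24) + (-16) + (4) + (0) + (4) + (0) + (0)] = 16/16 = 1
Dimension check: dim(rho) = sum (mult * dim) = 1*1 + 3*1 + 3*1 + 1*1 + 0*2 + 1*2 + 1*2 = 12 = chi_rho(e) = 12.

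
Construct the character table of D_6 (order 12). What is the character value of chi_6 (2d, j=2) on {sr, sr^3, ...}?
Conjugacy classes: {e} of size 1, {r^3} of size 1, {r^1, r^5} of size 2, {r^2, r^4} of size 2, {s, sr^2, ...} of size 3, {sr, sr^3, ...} of size 3.
Character table:
  irrep \ class              {e} (size 1)  {r^3} (size 1)  {r^1, r^5} (size 2)  {r^2, r^4} (size 2)  {s, sr^2, ...} (size 3)  {sr, sr^3, ...} (size 3)
  chi_1 (triv)               1             1               1                    1                    1                        1                       
  chi_2 (sign: r->1, s->-1)  1             1               1                    1                    -1                       -1                      
  chi_3 (r->-1, s->1)        1             -1              -1                   1                    1                        -1                      
  chi_4 (r->-1, s->-1)       1             -1              -1                   1                    -1                       1                       
  chi_5 (2d, j=1)            2             -2              1                    -1                   0                        0                       
  chi_6 (2d, j=2)            2             2               -1                   -1                   0                        0                       

Spot check: chi_6 (2d, j=2) on {sr, sr^3, ...} = 0.

Working: D_6 has order 2*6 = 12 with 6 conjugacy classes, hence 6 irreducibles. Sum of squared dims 1 + 1 + 1 + 1 + 4 + 4 = 12 = |G|. Linear characters come from the abelianisation; the 2-dimensional irreps have character r^k -> 2*cos(2*pi*j*k/6), reflections -> 0.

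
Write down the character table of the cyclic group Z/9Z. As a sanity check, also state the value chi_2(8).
Character table of Z/9Z (irreps indexed chi_0,...,chi_8 with chi_k(m) = zeta_9^(k*m), zeta_9 = exp(2*pi*i/9)):
  irrep \ class  {0} (size 1)  {1} (size 1)    {2} (size 1)    {3} (size 1)    {4} (size 1)    {5} (size 1)    {6} (size 1)    {7} (size 1)    {8} (size 1)  
  chi_0          1             1               1               1               1               1               1               1               1             
  chi_1          1             exp(2*I*pi/9)   exp(4*I*pi/9)   exp(2*I*pi/3)   exp(8*I*pi/9)   exp(-8*I*pi/9)  exp(-2*I*pi/3)  exp(-4*I*pi/9)  exp(-2*I*pi/9)
  chi_2          1             exp(4*I*pi/9)   exp(8*I*pi/9)   exp(-2*I*pi/3)  exp(-2*I*pi/9)  exp(2*I*pi/9)   exp(2*I*pi/3)   exp(-8*I*pi/9)  exp(-4*I*pi/9)
  chi_3          1             exp(2*I*pi/3)   exp(-2*I*pi/3)  1               exp(2*I*pi/3)   exp(-2*I*pi/3)  1               exp(2*I*pi/3)   exp(-2*I*pi/3)
  chi_4          1             exp(8*I*pi/9)   exp(-2*I*pi/9)  exp(2*I*pi/3)   exp(-4*I*pi/9)  exp(4*I*pi/9)   exp(-2*I*pi/3)  exp(2*I*pi/9)   exp(-8*I*pi/9)
  chi_5          1             exp(-8*I*pi/9)  exp(2*I*pi/9)   exp(-2*I*pi/3)  exp(4*I*pi/9)   exp(-4*I*pi/9)  exp(2*I*pi/3)   exp(-2*I*pi/9)  exp(8*I*pi/9) 
  chi_6          1             exp(-2*I*pi/3)  exp(2*I*pi/3)   1               exp(-2*I*pi/3)  exp(2*I*pi/3)   1               exp(-2*I*pi/3)  exp(2*I*pi/3) 
  chi_7          1             exp(-4*I*pi/9)  exp(-8*I*pi/9)  exp(2*I*pi/3)   exp(2*I*pi/9)   exp(-2*I*pi/9)  exp(-2*I*pi/3)  exp(8*I*pi/9)   exp(4*I*pi/9) 
  chi_8          1             exp(-2*I*pi/9)  exp(-4*I*pi/9)  exp(-2*I*pi/3)  exp(-8*I*pi/9)  exp(8*I*pi/9)   exp(2*I*pi/3)   exp(4*I*pi/9)   exp(2*I*pi/9) 

Spot check: chi_2(8) = zeta_9^(2*8) = zeta_9^16 = exp(-4*I*pi/9).

Reasoning: Z/9Z is abelian, so all 9 irreducible complex representations are 1-dimensional. They are given by chi_k(m) = zeta_9^(k*m) for k = 0,...,8. Row orthogonality: sum_m chi_k(m) conj(chi_l(m)) = 9 * [k = l].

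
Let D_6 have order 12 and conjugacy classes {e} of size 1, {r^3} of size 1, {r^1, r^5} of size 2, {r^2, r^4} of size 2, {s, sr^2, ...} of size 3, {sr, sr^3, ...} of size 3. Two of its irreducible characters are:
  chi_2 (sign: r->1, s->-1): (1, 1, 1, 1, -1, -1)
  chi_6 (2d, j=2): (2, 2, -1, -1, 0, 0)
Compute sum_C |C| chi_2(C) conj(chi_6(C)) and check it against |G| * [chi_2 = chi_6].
Sum = 0; so <chi_2, chi_6> = 0 (distinct irreducibles are orthogonal).

Explanation: Compute term by term over conjugacy classes (|C| * chi_2(C) * conj(chi_6(C))):
  1*(1)*conj(2) + 1*(1)*conj(2) + 2*(1)*conj(-1) + 2*(1)*conj(-1) + 3*(-1)*conj(0) + 3*(-1)*conj(0)
  = (2) + (2) + (-2) + (-2) + (0) + (0)
  = 0.
Dividing by |G| = 12 gives 0/12 = 0, matching the row-orthogonality relation <chi_2, chi_6> = [chi_2 = chi_6].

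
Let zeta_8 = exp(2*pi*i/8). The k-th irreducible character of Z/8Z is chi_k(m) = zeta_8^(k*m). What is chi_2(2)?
chi_2(2) = zeta_8^4 = -1

Solution. chi_2(2) = zeta_8^(2*2) = zeta_8^4. Since zeta_8^8 = 1, this equals zeta_8^4 = exp(2*pi*i*4/8) = -1.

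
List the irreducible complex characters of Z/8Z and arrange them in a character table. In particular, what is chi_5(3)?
Character table of Z/8Z (irreps indexed chi_0,...,chi_7 with chi_k(m) = zeta_8^(k*m), zeta_8 = exp(2*pi*i/8)):
  irrep \ class  {0} (size 1)  {1} (size 1)    {2} (size 1)  {3} (size 1)    {4} (size 1)  {5} (size 1)    {6} (size 1)  {7} (size 1)  
  chi_0          1             1               1             1               1             1               1             1             
  chi_1          1             exp(I*pi/4)     I             exp(3*I*pi/4)   -1            exp(-3*I*pi/4)  -I            exp(-I*pi/4)  
  chi_2          1             I               -1            -I              1             I               -1            -I            
  chi_3          1             exp(3*I*pi/4)   -I            exp(I*pi/4)     -1            exp(-I*pi/4)    I             exp(-3*I*pi/4)
  chi_4          1             -1              1             -1              1             -1              1             -1            
  chi_5          1             exp(-3*I*pi/4)  I             exp(-I*pi/4)    -1            exp(I*pi/4)     -I            exp(3*I*pi/4) 
  chi_6          1             -I              -1            I               1             -I              -1            I             
  chi_7          1             exp(-I*pi/4)    -I            exp(-3*I*pi/4)  -1            exp(3*I*pi/4)   I             exp(I*pi/4)   

Spot check: chi_5(3) = zeta_8^(5*3) = zeta_8^15 = exp(-I*pi/4).

Working: Z/8Z is abelian, so all 8 irreducible complex representations are 1-dimensional. They are given by chi_k(m) = zeta_8^(k*m) for k = 0,...,7. Row orthogonality: sum_m chi_k(m) conj(chi_l(m)) = 8 * [k = l].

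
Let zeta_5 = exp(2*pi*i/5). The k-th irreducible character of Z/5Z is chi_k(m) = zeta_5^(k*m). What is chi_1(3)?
chi_1(3) = zeta_5^3 = exp(-4*I*pi/5)

Why: chi_1(3) = zeta_5^(1*3) = zeta_5^3. Since zeta_5^5 = 1, this equals zeta_5^3 = exp(2*pi*i*3/5) = exp(-4*I*pi/5).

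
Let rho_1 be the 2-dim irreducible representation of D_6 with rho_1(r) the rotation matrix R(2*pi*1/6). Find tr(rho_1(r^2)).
chi_{rho_1}(r^2) = 2*cos(2*pi*1*2/6) = -1

Why: rho_1(r^2) is rotation by angle 2*pi*1*2/6, whose trace is 2*cos(2*pi*1*2/6) = -1.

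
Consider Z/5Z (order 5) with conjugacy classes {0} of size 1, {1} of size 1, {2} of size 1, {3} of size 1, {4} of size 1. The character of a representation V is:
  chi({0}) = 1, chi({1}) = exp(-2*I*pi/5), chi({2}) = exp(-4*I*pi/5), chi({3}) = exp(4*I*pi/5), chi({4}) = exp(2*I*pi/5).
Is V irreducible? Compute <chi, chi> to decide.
Irreducible: <chi, chi> = 1.

Details: <chi, chi> = (1/|G|) sum_C |C| * |chi(C)|^2 = (1/5)[1*|1|^2 + 1*|exp(-2*I*pi/5)|^2 + 1*|exp(-4*I*pi/5)|^2 + 1*|exp(4*I*pi/5)|^2 + 1*|exp(2*I*pi/5)|^2]
  = (1/5)[(1) + (1) + (1) + (1) + (1)] = 5/5 = 1.
(Exp terms are combined using exp(i*s)*conj(exp(i*t)) = exp(i*(s-t)), and sums of them are collapsed using the identity that for every m > 1 the m distinct m-th roots of unity sum to 0, e.g. 1 + exp(2*I*pi/3) + exp(-2*I*pi/3) = 0.)
A character is irreducible iff <chi, chi> = 1, so this representation is irreducible.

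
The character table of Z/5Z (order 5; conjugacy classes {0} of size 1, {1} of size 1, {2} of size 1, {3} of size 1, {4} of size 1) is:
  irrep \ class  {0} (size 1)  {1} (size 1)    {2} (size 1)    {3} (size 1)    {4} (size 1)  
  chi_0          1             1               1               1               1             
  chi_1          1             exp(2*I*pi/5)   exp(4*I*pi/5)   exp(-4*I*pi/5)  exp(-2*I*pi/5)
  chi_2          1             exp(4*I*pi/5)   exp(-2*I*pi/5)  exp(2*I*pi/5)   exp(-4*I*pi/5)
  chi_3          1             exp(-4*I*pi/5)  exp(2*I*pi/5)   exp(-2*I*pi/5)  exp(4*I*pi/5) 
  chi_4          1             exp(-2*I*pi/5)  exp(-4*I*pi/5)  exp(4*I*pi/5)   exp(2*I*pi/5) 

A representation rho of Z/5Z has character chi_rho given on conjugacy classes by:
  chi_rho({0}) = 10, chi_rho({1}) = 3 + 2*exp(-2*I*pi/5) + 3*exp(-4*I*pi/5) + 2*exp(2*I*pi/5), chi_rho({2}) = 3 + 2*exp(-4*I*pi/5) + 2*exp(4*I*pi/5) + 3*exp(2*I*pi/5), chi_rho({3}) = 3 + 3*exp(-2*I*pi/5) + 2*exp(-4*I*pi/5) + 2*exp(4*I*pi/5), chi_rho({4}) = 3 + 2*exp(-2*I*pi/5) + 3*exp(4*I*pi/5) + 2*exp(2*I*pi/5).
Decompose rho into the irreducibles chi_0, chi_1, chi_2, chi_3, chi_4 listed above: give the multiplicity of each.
Multiplicities: chi_0: 3, chi_1: 2, chi_2: 0, chi_3: 3, chi_4: 2.

Explanation: Use <chi_rho, chi> = (1/|G|) sum_C |C| * chi_rho(C) * conj(chi(C)) with |G| = 5 for each irreducible chi in the table:
  <chi_rho, chi_0> = (1/5)[1*(10)*conj(1) + 1*(3 + 2*exp(-2*I*pi/5) + 3*exp(-4*I*pi/5) + 2*exp(2*I*pi/5))*conj(1) + 1*(3 + 2*exp(-4*I*pi/5) + 2*exp(4*I*pi/5) + 3*exp(2*I*pi/5))*conj(1) + 1*(3 + 3*exp(-2*I*pi/5) + 2*exp(-4*I*pi/5) + 2*exp(4*I*pi/5))*conj(1) + 1*(3 + 2*exp(-2*I*pi/5) + 3*exp(4*I*pi/5) + 2*exp(2*I*pi/5))*conj(1)]
      = (1/5)[(10) + (3 + 2*exp(-2*I*pi/5) + 3*exp(-4*I*pi/5) + 2*exp(2*I*pi/5)) + (3 + 2*exp(-4*I*pi/5) + 2*exp(4*I*pi/5) + 3*exp(2*I*pi/5)) + (3 + 3*exp(-2*I*pi/5) + 2*exp(-4*I*pi/5) + 2*exp(4*I*pi/5)) + (3 + 2*exp(-2*I*pi/5) + 3*exp(4*I*pi/5) + 2*exp(2*I*pi/5))] = 15/5 = 3
  <chi_rho, chi_1> = (1/5)[1*(10)*conj(1) + 1*(3 + 2*exp(-2*I*pi/5) + 3*exp(-4*I*pi/5) + 2*exp(2*I*pi/5))*conj(exp(2*I*pi/5)) + 1*(3 + 2*exp(-4*I*pi/5) + 2*exp(4*I*pi/5) + 3*exp(2*I*pi/5))*conj(exp(4*I*pi/5)) + 1*(3 + 3*exp(-2*I*pi/5) + 2*exp(-4*I*pi/5) + 2*exp(4*I*pi/5))*conj(exp(-4*I*pi/5)) + 1*(3 + 2*exp(-2*I*pi/5) + 3*exp(4*I*pi/5) + 2*exp(2*I*pi/5))*conj(exp(-2*I*pi/5))]
      = (1/5)[(10) + (2 + 3*exp(-2*I*pi/5) + 2*exp(-4*I*pi/5) + 3*exp(4*I*pi/5)) + (2 + 3*exp(-2*I*pi/5) + 3*exp(-4*I*pi/5) + 2*exp(2*I*pi/5)) + (2 + 2*exp(-2*I*pi/5) + 3*exp(4*I*pi/5) + 3*exp(2*I*pi/5)) + (2 + 3*exp(-4*I*pi/5) + 2*exp(4*I*pi/5) + 3*exp(2*I*pi/5))] = 10/5 = 2
  <chi_rho, chi_2> = (1/5)[1*(10)*conj(1) + 1*(3 + 2*exp(-2*I*pi/5) + 3*exp(-4*I*pi/5) + 2*exp(2*I*pi/5))*conj(exp(4*I*pi/5)) + 1*(3 + 2*exp(-4*I*pi/5) + 2*exp(4*I*pi/5) + 3*exp(2*I*pi/5))*conj(exp(-2*I*pi/5)) + 1*(3 + 3*exp(-2*I*pi/5) + 2*exp(-4*I*pi/5) + 2*exp(4*I*pi/5))*conj(exp(2*I*pi/5)) + 1*(3 + 2*exp(-2*I*pi/5) + 3*exp(4*I*pi/5) + 2*exp(2*I*pi/5))*conj(exp(-4*I*pi/5))]
      = (1/5)[(10) + (2*exp(-2*I*pi/5) + 3*exp(-4*I*pi/5) + 2*exp(4*I*pi/5) + 3*exp(2*I*pi/5)) + (2*exp(-2*I*pi/5) + 2*exp(-4*I*pi/5) + 3*exp(4*I*pi/5) + 3*exp(2*I*pi/5)) + (3*exp(-2*I*pi/5) + 3*exp(-4*I*pi/5) + 2*exp(4*I*pi/5) + 2*exp(2*I*pi/5)) + (3*exp(-2*I*pi/5) + 2*exp(-4*I*pi/5) + 3*exp(4*I*pi/5) + 2*exp(2*I*pi/5))] = 0/5 = 0
  <chi_rho, chi_3> = (1/5)[1*(10)*conj(1) + 1*(3 + 2*exp(-2*I*pi/5) + 3*exp(-4*I*pi/5) + 2*exp(2*I*pi/5))*conj(exp(-4*I*pi/5)) + 1*(3 + 2*exp(-4*I*pi/5) + 2*exp(4*I*pi/5) + 3*exp(2*I*pi/5))*conj(exp(2*I*pi/5)) + 1*(3 + 3*exp(-2*I*pi/5) + 2*exp(-4*I*pi/5) + 2*exp(4*I*pi/5))*conj(exp(-2*I*pi/5)) + 1*(3 + 2*exp(-2*I*pi/5) + 3*exp(4*I*pi/5) + 2*exp(2*I*pi/5))*conj(exp(4*I*pi/5))]
      = (1/5)[(10) + (3 + 2*exp(-4*I*pi/5) + 3*exp(4*I*pi/5) + 2*exp(2*I*pi/5)) + (3 + 3*exp(-2*I*pi/5) + 2*exp(4*I*pi/5) + 2*exp(2*I*pi/5)) + (3 + 2*exp(-2*I*pi/5) + 2*exp(-4*I*pi/5) + 3*exp(2*I*pi/5)) + (3 + 2*exp(-2*I*pi/5) + 3*exp(-4*I*pi/5) + 2*exp(4*I*pi/5))] = 15/5 = 3
  <chi_rho, chi_4> = (1/5)[1*(10)*conj(1) + 1*(3 + 2*exp(-2*I*pi/5) + 3*exp(-4*I*pi/5) + 2*exp(2*I*pi/5))*conj(exp(-2*I*pi/5)) + 1*(3 + 2*exp(-4*I*pi/5) + 2*exp(4*I*pi/5) + 3*exp(2*I*pi/5))*conj(exp(-4*I*pi/5)) + 1*(3 + 3*exp(-2*I*pi/5) + 2*exp(-4*I*pi/5) + 2*exp(4*I*pi/5))*conj(exp(4*I*pi/5)) + 1*(3 + 2*exp(-2*I*pi/5) + 3*exp(4*I*pi/5) + 2*exp(2*I*pi/5))*conj(exp(2*I*pi/5))]
      = (1/5)[(10) + (2 + 3*exp(-2*I*pi/5) + 2*exp(4*I*pi/5) + 3*exp(2*I*pi/5)) + (2 + 2*exp(-2*I*pi/5) + 3*exp(-4*I*pi/5) + 3*exp(4*I*pi/5)) + (2 + 3*exp(-4*I*pi/5) + 3*exp(4*I*pi/5) + 2*exp(2*I*pi/5)) + (2 + 3*exp(-2*I*pi/5) + 2*exp(-4*I*pi/5) + 3*exp(2*I*pi/5))] = 10/5 = 2
(Exp terms are combined using exp(i*s)*conj(exp(i*t)) = exp(i*(s-t)), and sums of them are collapsed using the identity that for every m > 1 the m distinct m-th roots of unity sum to 0, e.g. 1 + exp(2*I*pi/3) + exp(-2*I*pi/3) = 0.)
Dimension check: dim(rho) = sum (mult * dim) = 3*1 + 2*1 + 0*1 + 3*1 + 2*1 = 10 = chi_rho(e) = 10.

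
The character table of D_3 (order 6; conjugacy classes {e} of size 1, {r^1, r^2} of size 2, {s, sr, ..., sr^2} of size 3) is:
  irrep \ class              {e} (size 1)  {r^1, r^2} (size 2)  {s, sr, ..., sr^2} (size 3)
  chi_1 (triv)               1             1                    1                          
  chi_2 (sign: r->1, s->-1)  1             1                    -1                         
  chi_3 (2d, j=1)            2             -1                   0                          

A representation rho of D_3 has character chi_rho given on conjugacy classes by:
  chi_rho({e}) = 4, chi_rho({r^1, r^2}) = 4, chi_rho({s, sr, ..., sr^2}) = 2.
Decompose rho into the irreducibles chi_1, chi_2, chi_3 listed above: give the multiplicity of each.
Multiplicities: chi_1: 3, chi_2: 1, chi_3: 0.

Details: Use <chi_rho, chi> = (1/|G|) sum_C |C| * chi_rho(C) * conj(chi(C)) with |G| = 6 for each irreducible chi in the table:
  <chi_rho, chi_1> = (1/6)[1*(4)*conj(1) + 2*(4)*conj(1) + 3*(2)*conj(1)]
      = (1/6)[(4) + (8) + (6)] = 18/6 = 3
  <chi_rho, chi_2> = (1/6)[1*(4)*conj(1) + 2*(4)*conj(1) + 3*(2)*conj(-1)]
      = (1/6)[(4) + (8) + (-6)] = 6/6 = 1
  <chi_rho, chi_3> = (1/6)[1*(4)*conj(2) + 2*(4)*conj(-1) + 3*(2)*conj(0)]
      = (1/6)[(8) + (-8) + (0)] = 0/6 = 0
Dimension check: dim(rho) = sum (mult * dim) = 3*1 + 1*1 + 0*2 = 4 = chi_rho(e) = 4.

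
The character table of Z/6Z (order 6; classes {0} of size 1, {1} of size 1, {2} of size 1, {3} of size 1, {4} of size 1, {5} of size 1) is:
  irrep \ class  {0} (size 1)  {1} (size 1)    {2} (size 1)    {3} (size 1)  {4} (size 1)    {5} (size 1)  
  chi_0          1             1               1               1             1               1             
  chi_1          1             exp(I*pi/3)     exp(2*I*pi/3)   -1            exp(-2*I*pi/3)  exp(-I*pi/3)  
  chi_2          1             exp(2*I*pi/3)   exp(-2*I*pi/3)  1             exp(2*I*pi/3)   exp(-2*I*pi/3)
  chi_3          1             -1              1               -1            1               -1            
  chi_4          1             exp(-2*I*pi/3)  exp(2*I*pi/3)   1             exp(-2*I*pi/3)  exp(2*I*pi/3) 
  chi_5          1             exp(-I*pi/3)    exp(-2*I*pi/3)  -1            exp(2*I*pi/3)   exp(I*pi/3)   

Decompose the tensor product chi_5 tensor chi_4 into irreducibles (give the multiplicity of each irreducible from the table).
chi_5 tensor chi_4 = chi_3 (all other irreducibles have multiplicity 0).

The character of a tensor product is the pointwise product (chi_5 * chi_4)(C) = chi_5(C) * chi_4(C):
  {0}: (1)*(1), {1}: (exp(-I*pi/3))*(exp(-2*I*pi/3)), {2}: (exp(-2*I*pi/3))*(exp(2*I*pi/3)), {3}: (-1)*(1), {4}: (exp(2*I*pi/3))*(exp(-2*I*pi/3)), {5}: (exp(I*pi/3))*(exp(2*I*pi/3))
so (chi_5 * chi_4) takes values
  {0} -> 1, {1} -> -1, {2} -> 1, {3} -> -1, {4} -> 1, {5} -> -1.
Now take the inner product of this character with each irreducible chi from the table, <chi_5*chi_4, chi> = (1/6) sum_C |C| (chi_5*chi_4)(C) conj(chi(C)):
  <chi_5*chi_4, chi_0> = (1/6)[1*(1)*conj(1) + 1*(-1)*conj(1) + 1*(1)*conj(1) + 1*(-1)*conj(1) + 1*(1)*conj(1) + 1*(-1)*conj(1)]
      = (1/6)[(1) + (-1) + (1) + (-1) + (1) + (-1)] = 0/6 = 0
  <chi_5*chi_4, chi_1> = (1/6)[1*(1)*conj(1) + 1*(-1)*conj(exp(I*pi/3)) + 1*(1)*conj(exp(2*I*pi/3)) + 1*(-1)*conj(-1) + 1*(1)*conj(exp(-2*I*pi/3)) + 1*(-1)*conj(exp(-I*pi/3))]
      = (1/6)[(1) + (-exp(-I*pi/3)) + (exp(-2*I*pi/3)) + (1) + (exp(2*I*pi/3)) + (-exp(I*pi/3))] = 0/6 = 0
  <chi_5*chi_4, chi_2> = (1/6)[1*(1)*conj(1) + 1*(-1)*conj(exp(2*I*pi/3)) + 1*(1)*conj(exp(-2*I*pi/3)) + 1*(-1)*conj(1) + 1*(1)*conj(exp(2*I*pi/3)) + 1*(-1)*conj(exp(-2*I*pi/3))]
      = (1/6)[(1) + (-exp(-2*I*pi/3)) + (exp(2*I*pi/3)) + (-1) + (exp(-2*I*pi/3)) + (-exp(2*I*pi/3))] = 0/6 = 0
  <chi_5*chi_4, chi_3> = (1/6)[1*(1)*conj(1) + 1*(-1)*conj(-1) + 1*(1)*conj(1) + 1*(-1)*conj(-1) + 1*(1)*conj(1) + 1*(-1)*conj(-1)]
      = (1/6)[(1) + (1) + (1) + (1) + (1) + (1)] = 6/6 = 1
  <chi_5*chi_4, chi_4> = (1/6)[1*(1)*conj(1) + 1*(-1)*conj(exp(-2*I*pi/3)) + 1*(1)*conj(exp(2*I*pi/3)) + 1*(-1)*conj(1) + 1*(1)*conj(exp(-2*I*pi/3)) + 1*(-1)*conj(exp(2*I*pi/3))]
      = (1/6)[(1) + (-exp(2*I*pi/3)) + (exp(-2*I*pi/3)) + (-1) + (exp(2*I*pi/3)) + (-exp(-2*I*pi/3))] = 0/6 = 0
  <chi_5*chi_4, chi_5> = (1/6)[1*(1)*conj(1) + 1*(-1)*conj(exp(-I*pi/3)) + 1*(1)*conj(exp(-2*I*pi/3)) + 1*(-1)*conj(-1) + 1*(1)*conj(exp(2*I*pi/3)) + 1*(-1)*conj(exp(I*pi/3))]
      = (1/6)[(1) + (-exp(I*pi/3)) + (exp(2*I*pi/3)) + (1) + (exp(-2*I*pi/3)) + (-exp(-I*pi/3))] = 0/6 = 0
(Exp terms are combined using exp(i*s)*conj(exp(i*t)) = exp(i*(s-t)), and sums of them are collapsed using the identity that for every m > 1 the m distinct m-th roots of unity sum to 0, e.g. 1 + exp(2*I*pi/3) + exp(-2*I*pi/3) = 0.)
Hence the multiplicities are chi_3: 1. Dimension check: dim(chi_5)*dim(chi_4) = 1*1 = 1 and sum (mult * dim) = 1*1 = 1.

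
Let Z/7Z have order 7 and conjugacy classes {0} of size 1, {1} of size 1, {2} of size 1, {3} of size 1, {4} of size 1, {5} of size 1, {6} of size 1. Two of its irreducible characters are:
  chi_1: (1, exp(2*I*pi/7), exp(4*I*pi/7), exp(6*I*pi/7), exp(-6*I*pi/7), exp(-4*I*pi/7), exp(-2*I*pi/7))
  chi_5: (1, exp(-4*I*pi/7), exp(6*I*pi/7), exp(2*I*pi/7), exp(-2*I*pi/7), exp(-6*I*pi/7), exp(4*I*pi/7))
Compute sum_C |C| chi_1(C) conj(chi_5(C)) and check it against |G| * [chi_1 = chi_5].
Sum = 0; so <chi_1, chi_5> = 0 (distinct irreducibles are orthogonal).

Solution. Compute term by term over conjugacy classes (|C| * chi_1(C) * conj(chi_5(C))):
  1*(1)*conj(1) + 1*(exp(2*I*pi/7))*conj(exp(-4*I*pi/7)) + 1*(exp(4*I*pi/7))*conj(exp(6*I*pi/7)) + 1*(exp(6*I*pi/7))*conj(exp(2*I*pi/7)) + 1*(exp(-6*I*pi/7))*conj(exp(-2*I*pi/7)) + 1*(exp(-4*I*pi/7))*conj(exp(-6*I*pi/7)) + 1*(exp(-2*I*pi/7))*conj(exp(4*I*pi/7))
  = (1) + (exp(6*I*pi/7)) + (exp(-2*I*pi/7)) + (exp(4*I*pi/7)) + (exp(-4*I*pi/7)) + (exp(2*I*pi/7)) + (exp(-6*I*pi/7))
  = 0.
(Exp terms are combined using exp(i*s)*conj(exp(i*t)) = exp(i*(s-t)), and sums of them are collapsed using the identity that for every m > 1 the m distinct m-th roots of unity sum to 0, e.g. 1 + exp(2*I*pi/3) + exp(-2*I*pi/3) = 0.)
Dividing by |G| = 7 gives 0/7 = 0, matching the row-orthogonality relation <chi_1, chi_5> = [chi_1 = chi_5].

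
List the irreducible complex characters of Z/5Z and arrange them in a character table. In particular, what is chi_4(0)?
Character table of Z/5Z (irreps indexed chi_0,...,chi_4 with chi_k(m) = zeta_5^(k*m), zeta_5 = exp(2*pi*i/5)):
  irrep \ class  {0} (size 1)  {1} (size 1)    {2} (size 1)    {3} (size 1)    {4} (size 1)  
  chi_0          1             1               1               1               1             
  chi_1          1             exp(2*I*pi/5)   exp(4*I*pi/5)   exp(-4*I*pi/5)  exp(-2*I*pi/5)
  chi_2          1             exp(4*I*pi/5)   exp(-2*I*pi/5)  exp(2*I*pi/5)   exp(-4*I*pi/5)
  chi_3          1             exp(-4*I*pi/5)  exp(2*I*pi/5)   exp(-2*I*pi/5)  exp(4*I*pi/5) 
  chi_4          1             exp(-2*I*pi/5)  exp(-4*I*pi/5)  exp(4*I*pi/5)   exp(2*I*pi/5) 

Spot check: chi_4(0) = zeta_5^(4*0) = zeta_5^0 = 1.

Explanation: Z/5Z is abelian, so all 5 irreducible complex representations are 1-dimensional. They are given by chi_k(m) = zeta_5^(k*m) for k = 0,...,4. Row orthogonality: sum_m chi_k(m) conj(chi_l(m)) = 5 * [k = l].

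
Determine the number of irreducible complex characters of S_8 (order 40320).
22

Working: The number of irreducible complex representations of a finite group equals its number of conjugacy classes. Conjugacy classes in S_8 correspond to cycle types, i.e. partitions of 8; there are p(8) = 22 of them, so S_8 (order 40320) has exactly 22 irreducible complex representations.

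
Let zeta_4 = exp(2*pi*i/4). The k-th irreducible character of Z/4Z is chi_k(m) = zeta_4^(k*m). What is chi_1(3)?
chi_1(3) = zeta_4^3 = -I

Details: chi_1(3) = zeta_4^(1*3) = zeta_4^3. Since zeta_4^4 = 1, this equals zeta_4^3 = exp(2*pi*i*3/4) = -I.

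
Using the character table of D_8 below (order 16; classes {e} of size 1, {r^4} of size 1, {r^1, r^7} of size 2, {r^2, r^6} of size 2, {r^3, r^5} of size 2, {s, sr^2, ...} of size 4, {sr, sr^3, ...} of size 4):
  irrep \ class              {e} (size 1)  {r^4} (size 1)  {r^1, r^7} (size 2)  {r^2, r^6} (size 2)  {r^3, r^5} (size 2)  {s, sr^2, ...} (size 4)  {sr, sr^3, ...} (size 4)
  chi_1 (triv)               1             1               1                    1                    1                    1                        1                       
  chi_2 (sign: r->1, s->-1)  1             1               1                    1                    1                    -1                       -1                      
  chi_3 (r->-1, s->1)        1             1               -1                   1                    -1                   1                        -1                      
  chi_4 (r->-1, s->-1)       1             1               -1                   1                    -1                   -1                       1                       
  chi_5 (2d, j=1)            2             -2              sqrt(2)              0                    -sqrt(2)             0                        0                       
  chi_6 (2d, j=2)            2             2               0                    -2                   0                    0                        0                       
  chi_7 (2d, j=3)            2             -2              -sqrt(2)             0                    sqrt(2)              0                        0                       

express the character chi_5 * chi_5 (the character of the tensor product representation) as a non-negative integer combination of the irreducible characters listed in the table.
chi_5 tensor chi_5 = chi_1 + chi_2 + chi_6 (all other irreducibles have multiplicity 0).

Justification: The character of a tensor product is the pointwise product (chi_5 * chi_5)(C) = chi_5(C) * chi_5(C):
  {e}: (2)*(2), {r^4}: (-2)*(-2), {r^1, r^7}: (sqrt(2))*(sqrt(2)), {r^2, r^6}: (0)*(0), {r^3, r^5}: (-sqrt(2))*(-sqrt(2)), {s, sr^2, ...}: (0)*(0), {sr, sr^3, ...}: (0)*(0)
so (chi_5 * chi_5) takes values
  {e} -> 4, {r^4} -> 4, {r^1, r^7} -> 2, {r^2, r^6} -> 0, {r^3, r^5} -> 2, {s, sr^2, ...} -> 0, {sr, sr^3, ...} -> 0.
Now take the inner product of this character with each irreducible chi from the table, <chi_5*chi_5, chi> = (1/16) sum_C |C| (chi_5*chi_5)(C) conj(chi(C)):
  <chi_5*chi_5, chi_1> = (1/16)[1*(4)*conj(1) + 1*(4)*conj(1) + 2*(2)*conj(1) + 2*(0)*conj(1) + 2*(2)*conj(1) + 4*(0)*conj(1) + 4*(0)*conj(1)]
      = (1/16)[(4) + (4) + (4) + (0) + (4) + (0) + (0)] = 16/16 = 1
  <chi_5*chi_5, chi_2> = (1/16)[1*(4)*conj(1) + 1*(4)*conj(1) + 2*(2)*conj(1) + 2*(0)*conj(1) + 2*(2)*conj(1) + 4*(0)*conj(-1) + 4*(0)*conj(-1)]
      = (1/16)[(4) + (4) + (4) + (0) + (4) + (0) + (0)] = 16/16 = 1
  <chi_5*chi_5, chi_3> = (1/16)[1*(4)*conj(1) + 1*(4)*conj(1) + 2*(2)*conj(-1) + 2*(0)*conj(1) + 2*(2)*conj(-1) + 4*(0)*conj(1) + 4*(0)*conj(-1)]
      = (1/16)[(4) + (4) + (-4) + (0) + (-4) + (0) + (0)] = 0/16 = 0
  <chi_5*chi_5, chi_4> = (1/16)[1*(4)*conj(1) + 1*(4)*conj(1) + 2*(2)*conj(-1) + 2*(0)*conj(1) + 2*(2)*conj(-1) + 4*(0)*conj(-1) + 4*(0)*conj(1)]
      = (1/16)[(4) + (4) + (-4) + (0) + (-4) + (0) + (0)] = 0/16 = 0
  <chi_5*chi_5, chi_5> = (1/16)[1*(4)*conj(2) + 1*(4)*conj(-2) + 2*(2)*conj(sqrt(2)) + 2*(0)*conj(0) + 2*(2)*conj(-sqrt(2)) + 4*(0)*conj(0) + 4*(0)*conj(0)]
      = (1/16)[(8) + (-8) + (4*sqrt(2)) + (0) + (-4*sqrt(2)) + (0) + (0)] = 0/16 = 0
  <chi_5*chi_5, chi_6> = (1/16)[1*(4)*conj(2) + 1*(4)*conj(2) + 2*(2)*conj(0) + 2*(0)*conj(-2) + 2*(2)*conj(0) + 4*(0)*conj(0) + 4*(0)*conj(0)]
      = (1/16)[(8) + (8) + (0) + (0) + (0) + (0) + (0)] = 16/16 = 1
  <chi_5*chi_5, chi_7> = (1/16)[1*(4)*conj(2) + 1*(4)*conj(-2) + 2*(2)*conj(-sqrt(2)) + 2*(0)*conj(0) + 2*(2)*conj(sqrt(2)) + 4*(0)*conj(0) + 4*(0)*conj(0)]
      = (1/16)[(8) + (-8) + (-4*sqrt(2)) + (0) + (4*sqrt(2)) + (0) + (0)] = 0/16 = 0
Hence the multiplicities are chi_1: 1, chi_2: 1, chi_6: 1. Dimension check: dim(chi_5)*dim(chi_5) = 2*2 = 4 and sum (mult * dim) = 1*1 + 1*1 + 1*2 = 4.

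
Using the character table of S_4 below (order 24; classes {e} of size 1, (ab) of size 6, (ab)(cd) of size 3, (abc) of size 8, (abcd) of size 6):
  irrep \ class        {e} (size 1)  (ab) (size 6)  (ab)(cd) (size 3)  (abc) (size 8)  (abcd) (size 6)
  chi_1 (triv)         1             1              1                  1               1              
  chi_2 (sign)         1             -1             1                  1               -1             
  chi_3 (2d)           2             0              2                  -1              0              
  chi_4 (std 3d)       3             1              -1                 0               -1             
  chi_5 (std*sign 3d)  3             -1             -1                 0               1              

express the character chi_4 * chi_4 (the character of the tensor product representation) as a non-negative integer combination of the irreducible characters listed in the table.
chi_4 tensor chi_4 = chi_1 + chi_3 + chi_4 + chi_5 (all other irreducibles have multiplicity 0).

Argument: The character of a tensor product is the pointwise product (chi_4 * chi_4)(C) = chi_4(C) * chi_4(C):
  {e}: (3)*(3), (ab): (1)*(1), (ab)(cd): (-1)*(-1), (abc): (0)*(0), (abcd): (-1)*(-1)
so (chi_4 * chi_4) takes values
  {e} -> 9, (ab) -> 1, (ab)(cd) -> 1, (abc) -> 0, (abcd) -> 1.
Now take the inner product of this character with each irreducible chi from the table, <chi_4*chi_4, chi> = (1/24) sum_C |C| (chi_4*chi_4)(C) conj(chi(C)):
  <chi_4*chi_4, chi_1> = (1/24)[1*(9)*conj(1) + 6*(1)*conj(1) + 3*(1)*conj(1) + 8*(0)*conj(1) + 6*(1)*conj(1)]
      = (1/24)[(9) + (6) + (3) + (0) + (6)] = 24/24 = 1
  <chi_4*chi_4, chi_2> = (1/24)[1*(9)*conj(1) + 6*(1)*conj(-1) + 3*(1)*conj(1) + 8*(0)*conj(1) + 6*(1)*conj(-1)]
      = (1/24)[(9) + (-6) + (3) + (0) + (-6)] = 0/24 = 0
  <chi_4*chi_4, chi_3> = (1/24)[1*(9)*conj(2) + 6*(1)*conj(0) + 3*(1)*conj(2) + 8*(0)*conj(-1) + 6*(1)*conj(0)]
      = (1/24)[(18) + (0) + (6) + (0) + (0)] = 24/24 = 1
  <chi_4*chi_4, chi_4> = (1/24)[1*(9)*conj(3) + 6*(1)*conj(1) + 3*(1)*conj(-1) + 8*(0)*conj(0) + 6*(1)*conj(-1)]
      = (1/24)[(27) + (6) + (-3) + (0) + (-6)] = 24/24 = 1
  <chi_4*chi_4, chi_5> = (1/24)[1*(9)*conj(3) + 6*(1)*conj(-1) + 3*(1)*conj(-1) + 8*(0)*conj(0) + 6*(1)*conj(1)]
      = (1/24)[(27) + (-6) + (-3) + (0) + (6)] = 24/24 = 1
Hence the multiplicities are chi_1: 1, chi_3: 1, chi_4: 1, chi_5: 1. Dimension check: dim(chi_4)*dim(chi_4) = 3*3 = 9 and sum (mult * dim) = 1*1 + 1*2 + 1*3 + 1*3 = 9.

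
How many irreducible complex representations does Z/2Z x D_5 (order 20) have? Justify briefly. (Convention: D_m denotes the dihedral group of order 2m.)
8

Solution. The number of irreducible complex representations of a finite group equals its number of conjugacy classes. For a direct product, #classes(G x H) = #classes(G) * #classes(H). Z/2Z has 2 classes (abelian), D_5 has 4 classes, so 2 * 4 = 8, so Z/2Z x D_5 (order 20) has exactly 8 irreducible complex representations.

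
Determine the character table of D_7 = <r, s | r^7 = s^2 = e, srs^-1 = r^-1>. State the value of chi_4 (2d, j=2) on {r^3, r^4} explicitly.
Conjugacy classes: {e} of size 1, {r^1, r^6} of size 2, {r^2, r^5} of size 2, {r^3, r^4} of size 2, {s, sr, ..., sr^6} of size 7.
Character table:
  irrep \ class              {e} (size 1)  {r^1, r^6} (size 2)  {r^2, r^5} (size 2)  {r^3, r^4} (size 2)  {s, sr, ..., sr^6} (size 7)
  chi_1 (triv)               1             1                    1                    1                    1                          
  chi_2 (sign: r->1, s->-1)  1             1                    1                    1                    -1                         
  chi_3 (2d, j=1)            2             2*cos(2*pi/7)        -2*cos(3*pi/7)       -2*cos(pi/7)         0                          
  chi_4 (2d, j=2)            2             -2*cos(3*pi/7)       -2*cos(pi/7)         2*cos(2*pi/7)        0                          
  chi_5 (2d, j=3)            2             -2*cos(pi/7)         2*cos(2*pi/7)        -2*cos(3*pi/7)       0                          

Spot check: chi_4 (2d, j=2) on {r^3, r^4} = 2*cos(2*pi/7).

Solution. D_7 has order 2*7 = 14 with 5 conjugacy classes, hence 5 irreducibles. Sum of squared dims 1 + 1 + 4 + 4 + 4 = 14 = |G|. Linear characters come from the abelianisation; the 2-dimensional irreps have character r^k -> 2*cos(2*pi*j*k/7), reflections -> 0.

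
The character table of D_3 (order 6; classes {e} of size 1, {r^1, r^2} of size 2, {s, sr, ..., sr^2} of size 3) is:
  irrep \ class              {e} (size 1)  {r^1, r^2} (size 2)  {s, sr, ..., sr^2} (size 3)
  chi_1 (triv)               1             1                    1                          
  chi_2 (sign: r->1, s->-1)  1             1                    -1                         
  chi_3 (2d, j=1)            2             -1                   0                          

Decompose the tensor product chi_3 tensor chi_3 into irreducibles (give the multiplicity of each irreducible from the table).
chi_3 tensor chi_3 = chi_1 + chi_2 + chi_3 (all other irreducibles have multiplicity 0).

Derivation: The character of a tensor product is the pointwise product (chi_3 * chi_3)(C) = chi_3(C) * chi_3(C):
  {e}: (2)*(2), {r^1, r^2}: (-1)*(-1), {s, sr, ..., sr^2}: (0)*(0)
so (chi_3 * chi_3) takes values
  {e} -> 4, {r^1, r^2} -> 1, {s, sr, ..., sr^2} -> 0.
Now take the inner product of this character with each irreducible chi from the table, <chi_3*chi_3, chi> = (1/6) sum_C |C| (chi_3*chi_3)(C) conj(chi(C)):
  <chi_3*chi_3, chi_1> = (1/6)[1*(4)*conj(1) + 2*(1)*conj(1) + 3*(0)*conj(1)]
      = (1/6)[(4) + (2) + (0)] = 6/6 = 1
  <chi_3*chi_3, chi_2> = (1/6)[1*(4)*conj(1) + 2*(1)*conj(1) + 3*(0)*conj(-1)]
      = (1/6)[(4) + (2) + (0)] = 6/6 = 1
  <chi_3*chi_3, chi_3> = (1/6)[1*(4)*conj(2) + 2*(1)*conj(-1) + 3*(0)*conj(0)]
      = (1/6)[(8) + (-2) + (0)] = 6/6 = 1
Hence the multiplicities are chi_1: 1, chi_2: 1, chi_3: 1. Dimension check: dim(chi_3)*dim(chi_3) = 2*2 = 4 and sum (mult * dim) = 1*1 + 1*1 + 1*2 = 4.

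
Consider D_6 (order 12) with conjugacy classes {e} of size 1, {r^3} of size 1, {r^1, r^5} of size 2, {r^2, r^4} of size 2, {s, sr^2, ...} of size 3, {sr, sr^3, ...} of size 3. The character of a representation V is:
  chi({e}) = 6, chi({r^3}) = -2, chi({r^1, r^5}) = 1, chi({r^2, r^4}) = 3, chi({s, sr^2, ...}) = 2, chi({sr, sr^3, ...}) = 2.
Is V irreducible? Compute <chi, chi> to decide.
Not irreducible (reducible): <chi, chi> = 7 > 1.

Justification: <chi, chi> = (1/|G|) sum_C |C| * |chi(C)|^2 = (1/12)[1*|6|^2 + 1*|-2|^2 + 2*|1|^2 + 2*|3|^2 + 3*|2|^2 + 3*|2|^2]
  = (1/12)[(36) + (4) + (2) + (18) + (12) + (12)] = 84/12 = 7.
A character is irreducible iff <chi, chi> = 1, so this representation is reducible.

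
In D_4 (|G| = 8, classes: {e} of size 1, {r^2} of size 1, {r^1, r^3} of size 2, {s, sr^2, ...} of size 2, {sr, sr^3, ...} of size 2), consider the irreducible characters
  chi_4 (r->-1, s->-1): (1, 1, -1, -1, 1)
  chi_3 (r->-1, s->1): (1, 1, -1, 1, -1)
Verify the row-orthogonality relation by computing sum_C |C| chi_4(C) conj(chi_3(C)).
Sum = 0; so <chi_4, chi_3> = 0 (distinct irreducibles are orthogonal).

Proof sketch: Compute term by term over conjugacy classes (|C| * chi_4(C) * conj(chi_3(C))):
  1*(1)*conj(1) + 1*(1)*conj(1) + 2*(-1)*conj(-1) + 2*(-1)*conj(1) + 2*(1)*conj(-1)
  = (1) + (1) + (2) + (-2) + (-2)
  = 0.
Dividing by |G| = 8 gives 0/8 = 0, matching the row-orthogonality relation <chi_4, chi_3> = [chi_4 = chi_3].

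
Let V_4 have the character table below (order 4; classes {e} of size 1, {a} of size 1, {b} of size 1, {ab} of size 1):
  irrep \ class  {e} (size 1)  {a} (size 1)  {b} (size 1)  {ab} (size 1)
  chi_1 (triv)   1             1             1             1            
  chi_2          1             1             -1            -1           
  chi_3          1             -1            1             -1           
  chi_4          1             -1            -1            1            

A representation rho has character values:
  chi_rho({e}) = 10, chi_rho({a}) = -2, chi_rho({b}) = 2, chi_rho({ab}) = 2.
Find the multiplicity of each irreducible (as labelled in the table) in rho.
Multiplicities: chi_1: 3, chi_2: 1, chi_3: 3, chi_4: 3.

Reasoning: Use <chi_rho, chi> = (1/|G|) sum_C |C| * chi_rho(C) * conj(chi(C)) with |G| = 4 for each irreducible chi in the table:
  <chi_rho, chi_1> = (1/4)[1*(10)*conj(1) + 1*(-2)*conj(1) + 1*(2)*conj(1) + 1*(2)*conj(1)]
      = (1/4)[(10) + (-2) + (2) + (2)] = 12/4 = 3
  <chi_rho, chi_2> = (1/4)[1*(10)*conj(1) + 1*(-2)*conj(1) + 1*(2)*conj(-1) + 1*(2)*conj(-1)]
      = (1/4)[(10) + (-2) + (-2) + (-2)] = 4/4 = 1
  <chi_rho, chi_3> = (1/4)[1*(10)*conj(1) + 1*(-2)*conj(-1) + 1*(2)*conj(1) + 1*(2)*conj(-1)]
      = (1/4)[(10) + (2) + (2) + (-2)] = 12/4 = 3
  <chi_rho, chi_4> = (1/4)[1*(10)*conj(1) + 1*(-2)*conj(-1) + 1*(2)*conj(-1) + 1*(2)*conj(1)]
      = (1/4)[(10) + (2) + (-2) + (2)] = 12/4 = 3
Dimension check: dim(rho) = sum (mult * dim) = 3*1 + 1*1 + 3*1 + 3*1 = 10 = chi_rho(e) = 10.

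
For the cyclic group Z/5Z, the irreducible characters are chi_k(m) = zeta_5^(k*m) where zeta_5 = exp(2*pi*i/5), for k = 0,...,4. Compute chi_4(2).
chi_4(2) = zeta_5^8 = exp(-4*I*pi/5)

Justification: chi_4(2) = zeta_5^(4*2) = zeta_5^8. Since zeta_5^5 = 1, this equals zeta_5^3 = exp(2*pi*i*3/5) = exp(-4*I*pi/5).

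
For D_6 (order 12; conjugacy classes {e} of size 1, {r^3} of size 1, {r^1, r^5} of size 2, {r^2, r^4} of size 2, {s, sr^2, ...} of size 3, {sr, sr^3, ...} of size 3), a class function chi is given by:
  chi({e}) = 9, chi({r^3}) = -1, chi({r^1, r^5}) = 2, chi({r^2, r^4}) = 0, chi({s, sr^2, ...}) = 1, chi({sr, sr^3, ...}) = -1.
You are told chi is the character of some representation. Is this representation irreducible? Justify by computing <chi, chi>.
Not irreducible (reducible): <chi, chi> = 8 > 1.

Explanation: <chi, chi> = (1/|G|) sum_C |C| * |chi(C)|^2 = (1/12)[1*|9|^2 + 1*|-1|^2 + 2*|2|^2 + 2*|0|^2 + 3*|1|^2 + 3*|-1|^2]
  = (1/12)[(81) + (1) + (8) + (0) + (3) + (3)] = 96/12 = 8.
A character is irreducible iff <chi, chi> = 1, so this representation is reducible.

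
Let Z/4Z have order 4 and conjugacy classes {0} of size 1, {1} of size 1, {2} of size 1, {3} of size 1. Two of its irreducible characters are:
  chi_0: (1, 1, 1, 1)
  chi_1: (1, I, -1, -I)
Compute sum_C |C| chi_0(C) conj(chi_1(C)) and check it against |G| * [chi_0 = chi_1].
Sum = 0; so <chi_0, chi_1> = 0 (distinct irreducibles are orthogonal).

Working: Compute term by term over conjugacy classes (|C| * chi_0(C) * conj(chi_1(C))):
  1*(1)*conj(1) + 1*(1)*conj(I) + 1*(1)*conj(-1) + 1*(1)*conj(-I)
  = (1) + (-I) + (-1) + (I)
  = 0.
(Exp terms are combined using exp(i*s)*conj(exp(i*t)) = exp(i*(s-t)), and sums of them are collapsed using the identity that for every m > 1 the m distinct m-th roots of unity sum to 0, e.g. 1 + exp(2*I*pi/3) + exp(-2*I*pi/3) = 0.)
Dividing by |G| = 4 gives 0/4 = 0, matching the row-orthogonality relation <chi_0, chi_1> = [chi_0 = chi_1].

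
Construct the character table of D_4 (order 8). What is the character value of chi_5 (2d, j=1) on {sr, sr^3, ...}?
Conjugacy classes: {e} of size 1, {r^2} of size 1, {r^1, r^3} of size 2, {s, sr^2, ...} of size 2, {sr, sr^3, ...} of size 2.
Character table:
  irrep \ class              {e} (size 1)  {r^2} (size 1)  {r^1, r^3} (size 2)  {s, sr^2, ...} (size 2)  {sr, sr^3, ...} (size 2)
  chi_1 (triv)               1             1               1                    1                        1                       
  chi_2 (sign: r->1, s->-1)  1             1               1                    -1                       -1                      
  chi_3 (r->-1, s->1)        1             1               -1                   1                        -1                      
  chi_4 (r->-1, s->-1)       1             1               -1                   -1                       1                       
  chi_5 (2d, j=1)            2             -2              0                    0                        0                       

Spot check: chi_5 (2d, j=1) on {sr, sr^3, ...} = 0.

Why: D_4 has order 2*4 = 8 with 5 conjugacy classes, hence 5 irreducibles. Sum of squared dims 1 + 1 + 1 + 1 + 4 = 8 = |G|. Linear characters come from the abelianisation; the 2-dimensional irreps have character r^k -> 2*cos(2*pi*j*k/4), reflections -> 0.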